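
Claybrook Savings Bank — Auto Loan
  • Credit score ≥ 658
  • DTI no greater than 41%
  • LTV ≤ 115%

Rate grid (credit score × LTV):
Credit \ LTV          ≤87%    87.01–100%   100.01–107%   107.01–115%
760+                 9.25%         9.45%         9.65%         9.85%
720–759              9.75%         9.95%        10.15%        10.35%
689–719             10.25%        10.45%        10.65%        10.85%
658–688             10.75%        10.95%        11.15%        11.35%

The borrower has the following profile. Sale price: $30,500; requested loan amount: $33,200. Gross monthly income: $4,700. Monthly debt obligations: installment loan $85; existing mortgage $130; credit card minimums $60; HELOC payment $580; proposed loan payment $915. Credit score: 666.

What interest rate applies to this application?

Credit score 666 ≥ 658; Total monthly debts = (85 + 130 + 60 + 580 + 915) = 1,770. DTI: 1,770 ÷ 4,700 = 37.7%, within the 41% cap
Loan-to-value = 33,200/30,500 = 108.9% — pass (115% max)
Credit 666 → row 658–688; LTV 108.9% → column 107.01–115%. Grid cell → 11.35%.

11.35%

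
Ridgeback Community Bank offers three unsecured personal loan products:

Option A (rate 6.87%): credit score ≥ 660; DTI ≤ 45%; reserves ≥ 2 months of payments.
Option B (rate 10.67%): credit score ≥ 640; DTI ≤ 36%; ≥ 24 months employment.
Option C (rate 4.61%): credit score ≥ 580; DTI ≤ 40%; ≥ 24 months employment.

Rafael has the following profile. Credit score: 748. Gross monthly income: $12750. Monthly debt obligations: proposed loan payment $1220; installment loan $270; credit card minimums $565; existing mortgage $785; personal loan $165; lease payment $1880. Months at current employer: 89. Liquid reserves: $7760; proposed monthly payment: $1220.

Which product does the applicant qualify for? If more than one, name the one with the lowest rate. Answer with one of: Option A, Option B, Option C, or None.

Option C

Total debts = (1,220 + 270 + 565 + 785 + 165 + 1,880) = 4,885; DTI = 4,885/12,750 = 38.3%.
Reserves = 7,760/1,220 = 6.4 months.
Option A: score 748 ≥ 660; DTI 38.3% ≤ 45%; reserves 6.4 ≥ 2 mo → qualifies.
Option B: score 748 ≥ 640; DTI 38.3% > 36%; employment 89 ≥ 24 mo → does not qualify.
Option C: score 748 ≥ 580; DTI 38.3% ≤ 40%; employment 89 ≥ 24 mo → qualifies.
Qualifying: Option A, Option C. Lowest rate is 4.61% → Option C.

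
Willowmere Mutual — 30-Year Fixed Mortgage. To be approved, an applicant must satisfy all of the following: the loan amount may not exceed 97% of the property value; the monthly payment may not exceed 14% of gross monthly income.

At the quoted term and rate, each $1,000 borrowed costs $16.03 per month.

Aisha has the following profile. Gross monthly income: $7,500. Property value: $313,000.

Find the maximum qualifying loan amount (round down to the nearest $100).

Payment cap: 14% × $7,500 = $1,050/month.
At $16.03 per $1,000, that supports 1,050/16.03 × 1,000 ≈ $65,502 → $65,500.
LTV cap: 97% × $313,000 = $303,610 → $303,600.
Binding constraint: payment-to-income.

$65,500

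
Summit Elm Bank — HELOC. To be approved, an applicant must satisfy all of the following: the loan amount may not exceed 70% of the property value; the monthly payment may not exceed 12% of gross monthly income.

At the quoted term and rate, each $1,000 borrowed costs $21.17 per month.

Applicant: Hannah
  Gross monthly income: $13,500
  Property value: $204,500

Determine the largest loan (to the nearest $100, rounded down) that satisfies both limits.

$76,500

Payment cap: 12% × $13,500 = $1,620/month.
At $21.17 per $1,000, that supports 1,620/21.17 × 1,000 ≈ $76,523 → $76,500.
LTV cap: 70% × $204,500 = $143,150 → $143,100.
Binding constraint: payment-to-income.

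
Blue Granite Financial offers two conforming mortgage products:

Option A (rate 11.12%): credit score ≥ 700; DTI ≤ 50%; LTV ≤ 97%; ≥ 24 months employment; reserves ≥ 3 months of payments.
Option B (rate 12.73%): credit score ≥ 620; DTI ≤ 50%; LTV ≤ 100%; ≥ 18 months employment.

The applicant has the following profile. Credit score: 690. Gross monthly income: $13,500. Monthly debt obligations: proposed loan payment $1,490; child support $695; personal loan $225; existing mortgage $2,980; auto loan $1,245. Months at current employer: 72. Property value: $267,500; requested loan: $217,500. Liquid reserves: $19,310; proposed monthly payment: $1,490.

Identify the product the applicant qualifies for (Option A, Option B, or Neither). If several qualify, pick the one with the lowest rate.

Option B

Total debts = (1,490 + 695 + 225 + 2,980 + 1,245) = 6,635; DTI = 6,635/13,500 = 49.1%.
LTV = 217,500/267,500 = 81.3%.
Reserves = 19,310/1,490 = 13.0 months.
Option A: score 690 < 700; DTI 49.1% ≤ 50%; LTV 81.3% ≤ 97%; employment 72 ≥ 24 mo; reserves 13.0 ≥ 3 mo → does not qualify.
Option B: score 690 ≥ 620; DTI 49.1% ≤ 50%; LTV 81.3% ≤ 100%; employment 72 ≥ 18 mo → qualifies.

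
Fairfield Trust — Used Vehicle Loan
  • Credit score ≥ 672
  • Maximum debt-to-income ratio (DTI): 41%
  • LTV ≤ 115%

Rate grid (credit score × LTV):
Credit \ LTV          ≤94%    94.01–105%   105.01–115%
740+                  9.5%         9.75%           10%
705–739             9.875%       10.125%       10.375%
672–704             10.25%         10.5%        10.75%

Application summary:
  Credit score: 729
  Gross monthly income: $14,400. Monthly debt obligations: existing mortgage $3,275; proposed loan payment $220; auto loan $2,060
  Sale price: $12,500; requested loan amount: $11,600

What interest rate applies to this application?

9.875%

Credit score 729 ≥ 672; Total monthly debts = (3,275 + 220 + 2,060) = 5,555. DTI = 5,555/14,400 = 38.6% ≤ 41%
Loan-to-value = 11,600/12,500 = 92.8% — pass (115% max)
Score 729 is in the 705–739 band; LTV 92.8% is in the ≤94% band → 9.875%.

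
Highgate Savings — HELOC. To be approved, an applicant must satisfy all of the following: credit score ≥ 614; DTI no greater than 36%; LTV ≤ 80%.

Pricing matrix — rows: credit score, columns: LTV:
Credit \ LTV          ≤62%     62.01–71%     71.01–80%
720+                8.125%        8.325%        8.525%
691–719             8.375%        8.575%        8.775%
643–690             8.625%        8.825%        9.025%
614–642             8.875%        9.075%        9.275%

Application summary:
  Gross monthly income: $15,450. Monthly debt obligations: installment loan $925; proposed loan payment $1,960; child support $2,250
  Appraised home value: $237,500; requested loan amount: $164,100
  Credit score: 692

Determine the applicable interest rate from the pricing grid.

8.575%

Credit score 692 ≥ 614; Total monthly debts = (925 + 1,960 + 2,250) = 5,135. Debt-to-income = 5,135/15,450 = 33.2% — meets 36% limit
LTV = 164,100/237,500 = 69.1% ≤ 80%
Credit 692 → row 691–719; LTV 69.1% → column 62.01–71%. Grid cell → 8.575%.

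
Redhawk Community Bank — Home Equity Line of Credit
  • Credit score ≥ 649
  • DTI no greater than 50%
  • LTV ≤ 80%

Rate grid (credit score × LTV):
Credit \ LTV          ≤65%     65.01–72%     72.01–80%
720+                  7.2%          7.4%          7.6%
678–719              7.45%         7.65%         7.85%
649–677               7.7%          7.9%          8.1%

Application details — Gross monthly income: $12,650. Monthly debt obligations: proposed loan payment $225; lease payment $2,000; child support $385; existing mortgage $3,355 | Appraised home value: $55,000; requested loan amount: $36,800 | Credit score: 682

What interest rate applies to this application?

Credit score 682 ≥ 649; Total monthly debts = (225 + 2,000 + 385 + 3,355) = 5,965. DTI: 5,965 ÷ 12,650 = 47.2%, within the 50% cap
LTV = 36,800/55,000 = 66.9% ≤ 80%
Credit 682 → row 678–719; LTV 66.9% → column 65.01–72%. Grid cell → 7.65%.

7.65%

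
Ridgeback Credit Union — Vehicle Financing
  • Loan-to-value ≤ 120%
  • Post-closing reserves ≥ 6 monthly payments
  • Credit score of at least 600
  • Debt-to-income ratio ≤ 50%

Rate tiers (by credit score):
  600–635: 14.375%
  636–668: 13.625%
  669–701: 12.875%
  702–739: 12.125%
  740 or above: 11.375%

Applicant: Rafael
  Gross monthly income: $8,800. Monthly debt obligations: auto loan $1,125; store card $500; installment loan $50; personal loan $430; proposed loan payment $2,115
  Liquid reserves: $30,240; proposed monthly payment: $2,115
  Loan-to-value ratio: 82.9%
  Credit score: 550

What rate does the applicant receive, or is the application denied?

Credit score 550 < 600 (below minimum)
LTV 82.9% ≤ 120%
Reserves = 30,240/2,115 = 14.3 months ≥ 6
Total monthly debts = (1,125 + 500 + 50 + 430 + 2,115) = 4,220. DTI = 4,220/8,800 = 48% ≤ 50%
Not all requirements met → denied.

Denied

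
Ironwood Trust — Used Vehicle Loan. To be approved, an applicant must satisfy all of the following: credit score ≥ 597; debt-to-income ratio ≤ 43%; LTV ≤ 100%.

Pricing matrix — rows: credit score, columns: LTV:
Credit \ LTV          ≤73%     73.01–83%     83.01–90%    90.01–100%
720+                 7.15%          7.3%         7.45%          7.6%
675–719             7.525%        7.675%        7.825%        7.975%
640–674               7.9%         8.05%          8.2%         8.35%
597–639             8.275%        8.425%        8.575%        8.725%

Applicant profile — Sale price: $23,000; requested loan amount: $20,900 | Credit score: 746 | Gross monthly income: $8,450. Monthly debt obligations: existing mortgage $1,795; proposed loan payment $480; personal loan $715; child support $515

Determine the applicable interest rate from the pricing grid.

7.6%

Credit score 746 ≥ 597; Total monthly debts = (1,795 + 480 + 715 + 515) = 3,505. DTI: 3,505 ÷ 8,450 = 41.5%, within the 43% cap
LTV = 20,900/23,000 = 90.9% ≤ 100%
Credit 746 → row 720+; LTV 90.9% → column 90.01–100%. Grid cell → 7.6%.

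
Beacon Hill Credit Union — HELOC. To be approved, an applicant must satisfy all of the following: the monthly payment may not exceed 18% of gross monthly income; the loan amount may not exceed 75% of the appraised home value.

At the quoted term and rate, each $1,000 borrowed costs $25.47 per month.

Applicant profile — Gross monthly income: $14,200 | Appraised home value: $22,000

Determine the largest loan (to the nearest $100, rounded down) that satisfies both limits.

$16,500

Payment cap: 18% × $14,200 = $2,556/month.
At $25.47 per $1,000, that supports 2,556/25.47 × 1,000 ≈ $100,353 → $100,300.
LTV cap: 75% × $22,000 = $16,500 → $16,500.
Binding constraint: loan-to-value.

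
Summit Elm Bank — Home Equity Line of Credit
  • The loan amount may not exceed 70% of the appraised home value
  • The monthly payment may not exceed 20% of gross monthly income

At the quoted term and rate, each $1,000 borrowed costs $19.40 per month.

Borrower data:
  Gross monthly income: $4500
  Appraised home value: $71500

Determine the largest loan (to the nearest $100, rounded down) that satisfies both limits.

Payment cap: 20% × $4,500 = $900/month.
At $19.40 per $1,000, that supports 900/19.40 × 1,000 ≈ $46,391 → $46,300.
LTV cap: 70% × $71,500 = $50,050 → $50,000.
Binding constraint: payment-to-income.

$46,300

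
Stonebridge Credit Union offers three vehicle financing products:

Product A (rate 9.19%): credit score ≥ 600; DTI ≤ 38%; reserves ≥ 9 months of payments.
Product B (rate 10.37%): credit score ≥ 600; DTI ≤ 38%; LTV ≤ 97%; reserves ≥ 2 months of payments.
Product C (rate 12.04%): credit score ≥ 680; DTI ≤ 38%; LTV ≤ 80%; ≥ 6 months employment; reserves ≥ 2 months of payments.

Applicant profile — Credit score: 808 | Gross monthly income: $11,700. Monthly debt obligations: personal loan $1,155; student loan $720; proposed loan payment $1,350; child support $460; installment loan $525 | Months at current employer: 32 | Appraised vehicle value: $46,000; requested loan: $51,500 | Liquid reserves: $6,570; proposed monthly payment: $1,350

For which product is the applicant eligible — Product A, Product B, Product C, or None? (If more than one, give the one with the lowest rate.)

None

Total debts = (1,155 + 720 + 1,350 + 460 + 525) = 4,210; DTI = 4,210/11,700 = 36%.
LTV = 51,500/46,000 = 112%.
Reserves = 6,570/1,350 = 4.9 months.
Product A: score 808 ≥ 600; DTI 36% ≤ 38%; reserves 4.9 < 9 mo → does not qualify.
Product B: score 808 ≥ 600; DTI 36% ≤ 38%; LTV 112% > 97%; reserves 4.9 ≥ 2 mo → does not qualify.
Product C: score 808 ≥ 680; DTI 36% ≤ 38%; LTV 112% > 80%; employment 32 ≥ 6 mo; reserves 4.9 ≥ 2 mo → does not qualify.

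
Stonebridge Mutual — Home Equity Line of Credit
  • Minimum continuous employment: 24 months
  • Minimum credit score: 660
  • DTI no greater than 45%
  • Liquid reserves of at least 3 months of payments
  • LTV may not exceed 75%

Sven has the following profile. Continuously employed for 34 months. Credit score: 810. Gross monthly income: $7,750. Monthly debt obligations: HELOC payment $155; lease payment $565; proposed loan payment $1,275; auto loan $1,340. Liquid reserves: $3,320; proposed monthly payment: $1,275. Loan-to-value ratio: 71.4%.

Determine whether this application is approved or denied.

Denied

Employment 34 ≥ 24 months
Credit score 810 ≥ 660 (meets)
Total monthly debts = (155 + 565 + 1,275 + 1,340) = 3,335. DTI = 3,335/7,750 = 43% ≤ 45%
Reserves: 3,320 ÷ 1,275 = 2.6 months (below 3-month minimum)
LTV 71.4% ≤ 75%
Fails on reserves.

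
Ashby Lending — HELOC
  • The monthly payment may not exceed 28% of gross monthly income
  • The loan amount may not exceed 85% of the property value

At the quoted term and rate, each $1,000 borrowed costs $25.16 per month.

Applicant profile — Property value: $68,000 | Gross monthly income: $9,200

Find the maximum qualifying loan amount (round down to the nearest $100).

$57,800

Payment cap: 28% × $9,200 = $2,576/month.
At $25.16 per $1,000, that supports 2,576/25.16 × 1,000 ≈ $102,384 → $102,300.
LTV cap: 85% × $68,000 = $57,800 → $57,800.
Binding constraint: loan-to-value.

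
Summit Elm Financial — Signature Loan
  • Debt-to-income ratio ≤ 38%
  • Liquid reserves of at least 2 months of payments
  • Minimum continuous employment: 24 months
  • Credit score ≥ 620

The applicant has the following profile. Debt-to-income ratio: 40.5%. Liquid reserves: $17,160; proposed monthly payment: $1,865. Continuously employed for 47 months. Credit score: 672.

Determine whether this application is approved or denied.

Denied

Debt-to-income 40.5% vs 38% cap — fail
Reserves: 17,160 ÷ 1,865 = 9.2 months (meets 2-month minimum)
Employment 47 ≥ 24 months
Credit score 672 ≥ 620 (meets)
Fails on DTI.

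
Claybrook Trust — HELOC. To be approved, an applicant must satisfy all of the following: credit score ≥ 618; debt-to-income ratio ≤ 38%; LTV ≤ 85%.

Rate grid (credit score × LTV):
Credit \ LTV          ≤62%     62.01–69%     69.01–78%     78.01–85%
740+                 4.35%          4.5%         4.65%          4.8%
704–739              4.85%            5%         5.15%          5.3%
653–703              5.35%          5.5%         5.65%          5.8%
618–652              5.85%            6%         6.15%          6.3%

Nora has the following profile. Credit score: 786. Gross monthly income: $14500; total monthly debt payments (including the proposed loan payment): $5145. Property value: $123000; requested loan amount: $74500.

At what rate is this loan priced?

Credit score 786 ≥ 618; DTI: 5,145 ÷ 14,500 = 35.5%, within the 38% cap
LTV = 74,500/123,000 = 60.6% ≤ 85%
Score 786 is in the 740+ band; LTV 60.6% is in the ≤62% band → 4.35%.

4.35%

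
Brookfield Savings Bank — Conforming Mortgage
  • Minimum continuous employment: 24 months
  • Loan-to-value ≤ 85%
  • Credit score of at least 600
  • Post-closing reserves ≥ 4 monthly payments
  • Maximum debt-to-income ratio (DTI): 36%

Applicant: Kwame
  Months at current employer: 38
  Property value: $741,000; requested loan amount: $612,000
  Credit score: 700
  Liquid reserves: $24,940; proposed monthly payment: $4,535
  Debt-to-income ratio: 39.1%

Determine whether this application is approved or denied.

Employment 38 ≥ 24 months
Loan-to-value = 612,000/741,000 = 82.6% — pass (85% max)
Credit score 700 ≥ 600 (meets)
Reserves: 24,940 ÷ 4,535 = 5.5 months (meets 4-month minimum)
Debt-to-income 39.1% vs 36% cap — fail
Fails on DTI.

Denied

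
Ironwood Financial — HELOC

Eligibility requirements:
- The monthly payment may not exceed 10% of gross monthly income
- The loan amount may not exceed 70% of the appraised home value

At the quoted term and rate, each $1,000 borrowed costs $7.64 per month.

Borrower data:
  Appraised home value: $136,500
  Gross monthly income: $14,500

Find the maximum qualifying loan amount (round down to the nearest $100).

Payment cap: 10% × $14,500 = $1,450/month.
At $7.64 per $1,000, that supports 1,450/7.64 × 1,000 ≈ $189,790 → $189,700.
LTV cap: 70% × $136,500 = $95,550 → $95,500.
Binding constraint: loan-to-value.

$95,500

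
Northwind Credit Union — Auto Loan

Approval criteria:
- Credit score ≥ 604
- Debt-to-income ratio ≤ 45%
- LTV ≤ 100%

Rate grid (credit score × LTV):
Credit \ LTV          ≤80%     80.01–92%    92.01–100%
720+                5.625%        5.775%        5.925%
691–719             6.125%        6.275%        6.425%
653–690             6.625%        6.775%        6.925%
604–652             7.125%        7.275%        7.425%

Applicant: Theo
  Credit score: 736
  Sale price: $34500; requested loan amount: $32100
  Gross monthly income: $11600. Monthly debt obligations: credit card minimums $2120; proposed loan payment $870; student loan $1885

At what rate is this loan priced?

5.925%

Credit score 736 ≥ 604; Total monthly debts = (2,120 + 870 + 1,885) = 4,875. DTI: 4,875 ÷ 11,600 = 42%, within the 45% cap
LTV = 32,100/34,500 = 93% ≤ 100%
Credit 736 → row 720+; LTV 93% → column 92.01–100%. Grid cell → 5.925%.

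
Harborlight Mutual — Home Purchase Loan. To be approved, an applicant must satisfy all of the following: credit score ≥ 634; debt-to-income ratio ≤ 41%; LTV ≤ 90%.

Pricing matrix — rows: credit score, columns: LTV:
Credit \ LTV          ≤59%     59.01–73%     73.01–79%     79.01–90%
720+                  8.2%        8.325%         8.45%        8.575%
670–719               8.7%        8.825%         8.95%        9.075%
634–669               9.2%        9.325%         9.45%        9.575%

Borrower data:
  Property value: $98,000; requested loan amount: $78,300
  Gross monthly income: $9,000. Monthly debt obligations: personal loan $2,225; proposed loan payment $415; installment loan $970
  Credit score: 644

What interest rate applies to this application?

9.575%

Credit score 644 ≥ 634; Total monthly debts = (2,225 + 415 + 970) = 3,610. DTI = 3,610/9,000 = 40.1% ≤ 41%
LTV = 78,300/98,000 = 79.9% ≤ 90%
Credit 644 → row 634–669; LTV 79.9% → column 79.01–90%. Grid cell → 9.575%.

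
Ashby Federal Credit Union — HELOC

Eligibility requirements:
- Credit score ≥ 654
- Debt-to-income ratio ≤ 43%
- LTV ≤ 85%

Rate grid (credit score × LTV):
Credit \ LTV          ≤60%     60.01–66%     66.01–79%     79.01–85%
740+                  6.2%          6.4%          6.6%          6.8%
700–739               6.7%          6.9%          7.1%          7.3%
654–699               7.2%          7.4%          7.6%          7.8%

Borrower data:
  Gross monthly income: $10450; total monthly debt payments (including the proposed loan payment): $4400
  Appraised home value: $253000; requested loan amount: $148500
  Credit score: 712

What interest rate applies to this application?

Credit score 712 ≥ 654; DTI: 4,400 ÷ 10,450 = 42.1%, within the 43% cap
LTV: 148,500 ÷ 253,000 = 58.7%, within 85% cap
Credit 712 → row 700–739; LTV 58.7% → column ≤60%. Grid cell → 6.7%.

6.7%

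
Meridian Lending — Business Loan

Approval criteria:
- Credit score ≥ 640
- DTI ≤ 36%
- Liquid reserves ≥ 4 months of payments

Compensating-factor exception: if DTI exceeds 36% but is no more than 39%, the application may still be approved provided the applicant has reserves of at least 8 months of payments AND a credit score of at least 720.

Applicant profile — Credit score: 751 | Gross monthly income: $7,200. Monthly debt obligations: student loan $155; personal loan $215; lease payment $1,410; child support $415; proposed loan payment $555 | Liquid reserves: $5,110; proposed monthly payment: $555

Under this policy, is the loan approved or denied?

Credit score 751 ≥ 640 (meets base)
Total debts = (155 + 215 + 1,410 + 415 + 555) = 2,750. DTI: 2,750 ÷ 7,200 = 38.2%, over the 36% base limit.
Liquid reserves cover 5,110/555 = 9.2 months — ≥ 4 required
38.2% falls in the override range (36%–39%), so the compensating-factor test applies.
Reserves 9.2 ≥ 8 months; credit score 751 ≥ 720.
Both compensating conditions met → exception applies.

Approved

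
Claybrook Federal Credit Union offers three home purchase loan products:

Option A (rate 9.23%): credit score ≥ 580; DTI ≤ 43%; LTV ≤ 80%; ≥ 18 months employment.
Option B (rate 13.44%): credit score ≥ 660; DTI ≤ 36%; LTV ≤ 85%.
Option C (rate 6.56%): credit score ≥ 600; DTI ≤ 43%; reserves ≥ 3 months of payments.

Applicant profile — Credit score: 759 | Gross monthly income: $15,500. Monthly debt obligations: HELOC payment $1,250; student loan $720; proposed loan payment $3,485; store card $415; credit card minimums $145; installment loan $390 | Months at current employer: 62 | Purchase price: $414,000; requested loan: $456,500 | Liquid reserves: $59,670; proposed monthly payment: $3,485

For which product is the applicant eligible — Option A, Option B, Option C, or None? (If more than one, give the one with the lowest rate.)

Option C

Total debts = (1,250 + 720 + 3,485 + 415 + 145 + 390) = 6,405; DTI = 6,405/15,500 = 41.3%.
LTV = 456,500/414,000 = 110.3%.
Reserves = 59,670/3,485 = 17.1 months.
Option A: score 759 ≥ 580; DTI 41.3% ≤ 43%; LTV 110.3% > 80%; employment 62 ≥ 18 mo → does not qualify.
Option B: score 759 ≥ 660; DTI 41.3% > 36%; LTV 110.3% > 85% → does not qualify.
Option C: score 759 ≥ 600; DTI 41.3% ≤ 43%; reserves 17.1 ≥ 3 mo → qualifies.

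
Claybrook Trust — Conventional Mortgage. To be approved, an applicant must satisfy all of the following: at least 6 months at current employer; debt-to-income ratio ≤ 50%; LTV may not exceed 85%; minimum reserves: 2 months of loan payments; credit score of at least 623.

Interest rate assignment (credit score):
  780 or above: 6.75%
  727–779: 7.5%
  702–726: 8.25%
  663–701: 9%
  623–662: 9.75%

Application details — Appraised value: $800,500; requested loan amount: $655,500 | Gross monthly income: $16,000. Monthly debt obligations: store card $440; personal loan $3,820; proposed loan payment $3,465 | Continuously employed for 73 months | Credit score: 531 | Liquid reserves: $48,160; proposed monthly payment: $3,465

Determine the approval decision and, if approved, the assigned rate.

Denied

Credit score 531 < 623 (below minimum)
Loan-to-value = 655,500/800,500 = 81.9% — pass (85% max)
Liquid reserves cover 48,160/3,465 = 13.9 months — ≥ 2 required
Employment 73 ≥ 6 months
Total monthly debts = (440 + 3,820 + 3,465) = 7,725. Debt-to-income = 7,725/16,000 = 48.3% — meets 50% limit
Not all requirements met → denied.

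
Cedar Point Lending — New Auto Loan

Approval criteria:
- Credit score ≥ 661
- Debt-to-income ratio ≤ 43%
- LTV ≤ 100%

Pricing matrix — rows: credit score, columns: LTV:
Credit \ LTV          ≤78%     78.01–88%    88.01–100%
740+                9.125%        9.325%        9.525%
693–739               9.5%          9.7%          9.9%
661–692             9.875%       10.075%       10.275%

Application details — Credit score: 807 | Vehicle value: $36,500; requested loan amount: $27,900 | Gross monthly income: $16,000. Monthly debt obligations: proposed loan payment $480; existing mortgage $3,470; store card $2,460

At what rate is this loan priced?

Credit score 807 ≥ 661; Total monthly debts = (480 + 3,470 + 2,460) = 6,410. Debt-to-income = 6,410/16,000 = 40.1% — meets 43% limit
Loan-to-value = 27,900/36,500 = 76.4% — pass (100% max)
Credit 807 → row 740+; LTV 76.4% → column ≤78%. Grid cell → 9.125%.

9.125%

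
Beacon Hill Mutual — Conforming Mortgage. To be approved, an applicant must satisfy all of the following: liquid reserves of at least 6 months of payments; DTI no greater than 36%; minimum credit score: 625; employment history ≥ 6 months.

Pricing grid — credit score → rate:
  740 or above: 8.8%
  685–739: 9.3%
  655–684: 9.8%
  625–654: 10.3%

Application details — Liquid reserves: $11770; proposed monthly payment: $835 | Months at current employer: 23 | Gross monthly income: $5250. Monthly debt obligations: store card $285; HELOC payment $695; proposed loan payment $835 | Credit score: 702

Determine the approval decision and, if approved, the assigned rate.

Credit score 702 ≥ 625 (meets minimum)
Reserves: 11,770 ÷ 835 = 14.1 months (meets 6-month minimum)
Total monthly debts = (285 + 695 + 835) = 1,815. DTI = 1,815/5,250 = 34.6% ≤ 36%
Employment 23 ≥ 6 months
All requirements met. Score 702 falls in the 685–739 tier → 9.3%.

Approved at 9.3%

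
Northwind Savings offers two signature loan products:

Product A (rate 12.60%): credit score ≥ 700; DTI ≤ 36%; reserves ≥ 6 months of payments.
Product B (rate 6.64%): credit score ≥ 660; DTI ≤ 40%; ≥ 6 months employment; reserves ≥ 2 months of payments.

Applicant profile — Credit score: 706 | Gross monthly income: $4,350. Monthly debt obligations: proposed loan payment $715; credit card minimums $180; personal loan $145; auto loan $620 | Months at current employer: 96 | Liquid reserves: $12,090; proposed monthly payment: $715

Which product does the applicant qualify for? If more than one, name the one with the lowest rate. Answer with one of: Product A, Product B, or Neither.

Total debts = (715 + 180 + 145 + 620) = 1,660; DTI = 1,660/4,350 = 38.2%.
Reserves = 12,090/715 = 16.9 months.
Product A: score 706 ≥ 700; DTI 38.2% > 36%; reserves 16.9 ≥ 6 mo → does not qualify.
Product B: score 706 ≥ 660; DTI 38.2% ≤ 40%; employment 96 ≥ 6 mo; reserves 16.9 ≥ 2 mo → qualifies.

Product B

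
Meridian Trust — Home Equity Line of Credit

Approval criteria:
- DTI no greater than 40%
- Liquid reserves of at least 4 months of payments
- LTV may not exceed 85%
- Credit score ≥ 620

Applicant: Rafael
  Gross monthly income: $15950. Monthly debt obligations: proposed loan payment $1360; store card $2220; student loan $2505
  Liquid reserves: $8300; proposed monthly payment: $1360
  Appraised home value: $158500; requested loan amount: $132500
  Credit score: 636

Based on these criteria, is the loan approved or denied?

Approved

Total monthly debts = (1,360 + 2,220 + 2,505) = 6,085. Debt-to-income = 6,085/15,950 = 38.2% — meets 40% limit
Reserves: 8,300 ÷ 1,360 = 6.1 months (meets 4-month minimum)
LTV: 132,500 ÷ 158,500 = 83.6%, within 85% cap
Credit score 636 ≥ 620 (meets)
All criteria satisfied.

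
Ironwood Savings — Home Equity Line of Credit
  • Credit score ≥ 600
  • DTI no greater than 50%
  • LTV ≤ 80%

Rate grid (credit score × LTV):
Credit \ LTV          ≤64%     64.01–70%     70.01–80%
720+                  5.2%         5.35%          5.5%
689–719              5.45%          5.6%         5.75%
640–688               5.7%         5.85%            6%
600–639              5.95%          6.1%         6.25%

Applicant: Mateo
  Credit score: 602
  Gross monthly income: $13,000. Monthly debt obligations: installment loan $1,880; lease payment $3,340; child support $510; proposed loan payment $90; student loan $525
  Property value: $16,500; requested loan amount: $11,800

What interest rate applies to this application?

Credit score 602 ≥ 600; Total monthly debts = (1,880 + 3,340 + 510 + 90 + 525) = 6,345. DTI: 6,345 ÷ 13,000 = 48.8%, within the 50% cap
Loan-to-value = 11,800/16,500 = 71.5% — pass (80% max)
Score 602 is in the 600–639 band; LTV 71.5% is in the 70.01–80% band → 6.25%.

6.25%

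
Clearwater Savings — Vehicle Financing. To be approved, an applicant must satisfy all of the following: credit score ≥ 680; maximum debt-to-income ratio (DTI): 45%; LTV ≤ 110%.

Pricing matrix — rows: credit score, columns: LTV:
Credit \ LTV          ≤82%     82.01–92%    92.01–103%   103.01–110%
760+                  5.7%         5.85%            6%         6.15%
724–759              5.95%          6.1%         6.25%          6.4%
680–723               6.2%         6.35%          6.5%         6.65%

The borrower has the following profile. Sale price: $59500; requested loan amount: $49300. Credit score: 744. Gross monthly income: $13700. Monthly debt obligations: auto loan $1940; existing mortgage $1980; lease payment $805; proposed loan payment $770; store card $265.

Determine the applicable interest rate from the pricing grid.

6.1%

Credit score 744 ≥ 680; Total monthly debts = (1,940 + 1,980 + 805 + 770 + 265) = 5,760. DTI = 5,760/13,700 = 42% ≤ 45%
Loan-to-value = 49,300/59,500 = 82.9% — pass (110% max)
Row: 744 falls in 724–759. Column: 82.9% falls in 82.01–92%. Rate = 6.1%.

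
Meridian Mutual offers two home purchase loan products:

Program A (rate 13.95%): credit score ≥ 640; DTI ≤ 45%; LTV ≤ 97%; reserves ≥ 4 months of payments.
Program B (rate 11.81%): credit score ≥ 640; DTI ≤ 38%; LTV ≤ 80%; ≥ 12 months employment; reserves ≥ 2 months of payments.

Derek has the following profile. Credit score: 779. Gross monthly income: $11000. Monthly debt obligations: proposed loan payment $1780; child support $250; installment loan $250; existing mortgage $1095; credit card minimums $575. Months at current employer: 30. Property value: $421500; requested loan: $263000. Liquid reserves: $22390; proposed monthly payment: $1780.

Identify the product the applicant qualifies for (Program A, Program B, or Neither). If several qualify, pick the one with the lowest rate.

Total debts = (1,780 + 250 + 250 + 1,095 + 575) = 3,950; DTI = 3,950/11,000 = 35.9%.
LTV = 263,000/421,500 = 62.4%.
Reserves = 22,390/1,780 = 12.6 months.
Program A: score 779 ≥ 640; DTI 35.9% ≤ 45%; LTV 62.4% ≤ 97%; reserves 12.6 ≥ 4 mo → qualifies.
Program B: score 779 ≥ 640; DTI 35.9% ≤ 38%; LTV 62.4% ≤ 80%; employment 30 ≥ 12 mo; reserves 12.6 ≥ 2 mo → qualifies.
Qualifying: Program A, Program B. Lowest rate is 11.81% → Program B.

Program B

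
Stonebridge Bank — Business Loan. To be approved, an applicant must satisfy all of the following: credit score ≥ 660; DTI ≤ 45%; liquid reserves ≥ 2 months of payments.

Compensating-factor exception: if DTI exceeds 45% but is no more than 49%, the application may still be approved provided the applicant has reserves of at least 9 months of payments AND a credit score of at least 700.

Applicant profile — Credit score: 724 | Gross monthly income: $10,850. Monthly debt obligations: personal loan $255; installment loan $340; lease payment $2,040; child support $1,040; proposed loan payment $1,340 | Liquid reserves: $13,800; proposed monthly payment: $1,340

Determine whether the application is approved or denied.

Credit score 724 ≥ 660 (meets base)
Total debts = (255 + 340 + 2,040 + 1,040 + 1,340) = 5,015. DTI: 5,015 ÷ 10,850 = 46.2%, over the 45% base limit.
Liquid reserves cover 13,800/1,340 = 10.3 months — ≥ 2 required
46.2% falls in the override range (45%–49%), so the compensating-factor test applies.
Override check — reserves: 10.3 mo (ok); score: 724 (ok).
Both compensating conditions met → exception applies.

Approved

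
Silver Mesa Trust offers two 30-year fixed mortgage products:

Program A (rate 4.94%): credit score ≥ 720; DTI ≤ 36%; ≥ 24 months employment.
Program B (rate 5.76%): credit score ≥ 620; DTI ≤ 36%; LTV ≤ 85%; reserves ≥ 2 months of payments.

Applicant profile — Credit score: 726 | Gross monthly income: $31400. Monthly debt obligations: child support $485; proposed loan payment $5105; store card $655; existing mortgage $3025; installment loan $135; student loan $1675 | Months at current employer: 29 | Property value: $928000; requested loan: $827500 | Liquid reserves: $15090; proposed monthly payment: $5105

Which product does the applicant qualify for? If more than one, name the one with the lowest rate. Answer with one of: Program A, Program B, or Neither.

Program A

Total debts = (485 + 5,105 + 655 + 3,025 + 135 + 1,675) = 11,080; DTI = 11,080/31,400 = 35.3%.
LTV = 827,500/928,000 = 89.2%.
Reserves = 15,090/5,105 = 3.0 months.
Program A: score 726 ≥ 720; DTI 35.3% ≤ 36%; employment 29 ≥ 24 mo → qualifies.
Program B: score 726 ≥ 620; DTI 35.3% ≤ 36%; LTV 89.2% > 85%; reserves 3.0 ≥ 2 mo → does not qualify.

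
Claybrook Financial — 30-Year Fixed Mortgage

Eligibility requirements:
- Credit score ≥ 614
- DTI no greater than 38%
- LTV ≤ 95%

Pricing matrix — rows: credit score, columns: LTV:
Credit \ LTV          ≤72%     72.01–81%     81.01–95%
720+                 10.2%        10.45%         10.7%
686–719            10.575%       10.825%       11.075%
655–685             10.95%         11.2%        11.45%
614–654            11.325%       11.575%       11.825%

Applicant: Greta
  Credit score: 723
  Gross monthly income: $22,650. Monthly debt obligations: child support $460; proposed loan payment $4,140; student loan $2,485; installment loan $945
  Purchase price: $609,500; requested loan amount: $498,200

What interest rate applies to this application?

Credit score 723 ≥ 614; Total monthly debts = (460 + 4,140 + 2,485 + 945) = 8,030. DTI: 8,030 ÷ 22,650 = 35.5%, within the 38% cap
Loan-to-value = 498,200/609,500 = 81.7% — pass (95% max)
Score 723 is in the 720+ band; LTV 81.7% is in the 81.01–95% band → 10.7%.

10.7%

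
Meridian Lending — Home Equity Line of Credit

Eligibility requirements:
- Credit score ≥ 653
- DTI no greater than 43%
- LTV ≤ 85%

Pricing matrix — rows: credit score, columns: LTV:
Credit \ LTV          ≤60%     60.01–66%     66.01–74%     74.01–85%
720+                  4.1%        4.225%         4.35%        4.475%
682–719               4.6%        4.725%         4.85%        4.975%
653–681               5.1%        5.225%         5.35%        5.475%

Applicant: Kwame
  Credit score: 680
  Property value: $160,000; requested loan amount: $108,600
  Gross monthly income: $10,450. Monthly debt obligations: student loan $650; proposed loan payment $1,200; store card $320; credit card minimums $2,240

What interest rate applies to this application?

5.35%

Credit score 680 ≥ 653; Total monthly debts = (650 + 1,200 + 320 + 2,240) = 4,410. DTI = 4,410/10,450 = 42.2% ≤ 43%
Loan-to-value = 108,600/160,000 = 67.9% — pass (85% max)
Credit 680 → row 653–681; LTV 67.9% → column 66.01–74%. Grid cell → 5.35%.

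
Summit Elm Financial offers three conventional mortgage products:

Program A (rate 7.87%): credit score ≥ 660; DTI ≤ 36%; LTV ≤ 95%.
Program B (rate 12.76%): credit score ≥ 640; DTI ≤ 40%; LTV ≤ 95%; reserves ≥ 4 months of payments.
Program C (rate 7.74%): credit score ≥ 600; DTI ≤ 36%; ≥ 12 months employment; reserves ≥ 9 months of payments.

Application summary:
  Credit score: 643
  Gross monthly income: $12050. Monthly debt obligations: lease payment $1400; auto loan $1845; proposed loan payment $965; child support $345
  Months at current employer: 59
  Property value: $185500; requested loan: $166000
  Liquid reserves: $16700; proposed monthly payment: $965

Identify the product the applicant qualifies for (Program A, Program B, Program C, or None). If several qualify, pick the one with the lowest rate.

Program B

Total debts = (1,400 + 1,845 + 965 + 345) = 4,555; DTI = 4,555/12,050 = 37.8%.
LTV = 166,000/185,500 = 89.5%.
Reserves = 16,700/965 = 17.3 months.
Program A: score 643 < 660; DTI 37.8% > 36%; LTV 89.5% ≤ 95% → does not qualify.
Program B: score 643 ≥ 640; DTI 37.8% ≤ 40%; LTV 89.5% ≤ 95%; reserves 17.3 ≥ 4 mo → qualifies.
Program C: score 643 ≥ 600; DTI 37.8% > 36%; employment 59 ≥ 12 mo; reserves 17.3 ≥ 9 mo → does not qualify.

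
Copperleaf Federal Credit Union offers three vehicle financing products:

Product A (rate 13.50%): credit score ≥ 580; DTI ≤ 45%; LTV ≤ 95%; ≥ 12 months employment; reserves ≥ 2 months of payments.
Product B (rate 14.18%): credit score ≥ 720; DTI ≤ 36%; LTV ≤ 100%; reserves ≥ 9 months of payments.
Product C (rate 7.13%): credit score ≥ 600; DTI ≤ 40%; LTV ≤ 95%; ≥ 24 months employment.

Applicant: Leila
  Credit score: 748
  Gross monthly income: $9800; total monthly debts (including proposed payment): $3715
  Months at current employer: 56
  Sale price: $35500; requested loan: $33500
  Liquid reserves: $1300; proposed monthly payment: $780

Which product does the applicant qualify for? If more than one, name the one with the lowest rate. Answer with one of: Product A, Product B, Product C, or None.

DTI = 3,715/9,800 = 37.9%.
LTV = 33,500/35,500 = 94.4%.
Reserves = 1,300/780 = 1.7 months.
Product A: score 748 ≥ 580; DTI 37.9% ≤ 45%; LTV 94.4% ≤ 95%; employment 56 ≥ 12 mo; reserves 1.7 < 2 mo → does not qualify.
Product B: score 748 ≥ 720; DTI 37.9% > 36%; LTV 94.4% ≤ 100%; reserves 1.7 < 9 mo → does not qualify.
Product C: score 748 ≥ 600; DTI 37.9% ≤ 40%; LTV 94.4% ≤ 95%; employment 56 ≥ 24 mo → qualifies.

Product C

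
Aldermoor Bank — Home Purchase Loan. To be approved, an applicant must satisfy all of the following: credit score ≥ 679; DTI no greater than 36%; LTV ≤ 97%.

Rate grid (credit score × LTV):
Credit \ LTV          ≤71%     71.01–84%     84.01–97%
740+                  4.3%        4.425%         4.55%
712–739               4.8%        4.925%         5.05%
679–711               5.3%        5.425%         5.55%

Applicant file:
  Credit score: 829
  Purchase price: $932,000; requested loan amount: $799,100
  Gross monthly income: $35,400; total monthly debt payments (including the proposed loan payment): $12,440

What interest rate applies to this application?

Credit score 829 ≥ 679; DTI: 12,440 ÷ 35,400 = 35.1%, within the 36% cap
Loan-to-value = 799,100/932,000 = 85.7% — pass (97% max)
Credit 829 → row 740+; LTV 85.7% → column 84.01–97%. Grid cell → 4.55%.

4.55%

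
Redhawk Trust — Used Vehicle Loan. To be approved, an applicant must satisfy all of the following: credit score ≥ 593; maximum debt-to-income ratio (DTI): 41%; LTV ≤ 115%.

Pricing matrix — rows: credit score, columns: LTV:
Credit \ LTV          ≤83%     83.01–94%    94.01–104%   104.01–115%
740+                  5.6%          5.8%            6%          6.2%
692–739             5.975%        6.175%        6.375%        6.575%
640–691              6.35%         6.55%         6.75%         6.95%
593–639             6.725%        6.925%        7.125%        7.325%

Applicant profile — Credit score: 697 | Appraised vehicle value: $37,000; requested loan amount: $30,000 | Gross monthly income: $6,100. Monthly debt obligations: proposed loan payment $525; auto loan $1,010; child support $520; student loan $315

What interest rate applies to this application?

Credit score 697 ≥ 593; Total monthly debts = (525 + 1,010 + 520 + 315) = 2,370. DTI: 2,370 ÷ 6,100 = 38.9%, within the 41% cap
LTV: 30,000 ÷ 37,000 = 81.1%, within 115% cap
Score 697 is in the 692–739 band; LTV 81.1% is in the ≤83% band → 5.975%.

5.975%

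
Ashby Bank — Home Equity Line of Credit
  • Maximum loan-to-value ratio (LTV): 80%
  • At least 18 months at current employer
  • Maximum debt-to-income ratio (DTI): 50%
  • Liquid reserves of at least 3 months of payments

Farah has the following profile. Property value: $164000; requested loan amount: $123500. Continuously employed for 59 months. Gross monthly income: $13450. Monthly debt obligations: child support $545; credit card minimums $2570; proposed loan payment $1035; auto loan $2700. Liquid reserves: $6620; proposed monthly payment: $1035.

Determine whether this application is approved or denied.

Denied

LTV = 123,500/164,000 = 75.3% ≤ 80%
Employment 59 ≥ 18 months
Total monthly debts = (545 + 2,570 + 1,035 + 2,700) = 6,850. DTI: 6,850 ÷ 13,450 = 50.9%, exceeds the 50% cap
Reserves = 6,620/1,035 = 6.4 months ≥ 3
Fails on DTI.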